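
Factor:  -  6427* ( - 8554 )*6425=353224385150 = 2^1*5^2*7^1*13^1*47^1*257^1*6427^1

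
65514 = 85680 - 20166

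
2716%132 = 76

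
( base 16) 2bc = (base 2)1010111100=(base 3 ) 221221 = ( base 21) 1c7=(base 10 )700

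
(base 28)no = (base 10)668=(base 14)35a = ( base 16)29c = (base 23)161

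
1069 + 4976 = 6045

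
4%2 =0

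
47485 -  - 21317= 68802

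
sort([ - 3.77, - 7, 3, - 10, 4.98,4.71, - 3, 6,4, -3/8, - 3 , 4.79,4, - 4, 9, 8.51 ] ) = [ - 10, - 7, - 4, - 3.77, - 3,  -  3, - 3/8 , 3,4, 4 , 4.71,4.79,4.98 , 6, 8.51, 9]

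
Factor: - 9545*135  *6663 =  - 3^4*5^2*23^1*83^1*2221^1  =  -  8585775225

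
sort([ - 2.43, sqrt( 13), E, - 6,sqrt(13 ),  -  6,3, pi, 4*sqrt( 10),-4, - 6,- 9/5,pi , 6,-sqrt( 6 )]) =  [  -  6, - 6, - 6,-4, - sqrt(6), - 2.43, - 9/5, E,3 , pi, pi,sqrt(13 ), sqrt(13 ),6,4*sqrt( 10 )]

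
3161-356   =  2805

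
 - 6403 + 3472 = -2931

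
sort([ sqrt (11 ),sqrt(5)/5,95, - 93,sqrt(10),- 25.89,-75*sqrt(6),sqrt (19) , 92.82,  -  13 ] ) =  [ - 75*sqrt(6), - 93 , - 25.89, - 13,sqrt(5)/5,sqrt(10),sqrt(11), sqrt(19),92.82, 95]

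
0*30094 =0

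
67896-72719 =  - 4823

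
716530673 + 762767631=1479298304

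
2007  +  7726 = 9733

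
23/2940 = 23/2940 = 0.01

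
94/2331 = 94/2331 = 0.04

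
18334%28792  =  18334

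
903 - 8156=  -  7253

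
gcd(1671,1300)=1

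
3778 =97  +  3681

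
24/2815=24/2815 = 0.01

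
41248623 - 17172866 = 24075757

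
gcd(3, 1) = 1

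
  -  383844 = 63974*( -6) 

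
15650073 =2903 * 5391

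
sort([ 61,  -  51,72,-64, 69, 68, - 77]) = [-77, - 64, - 51,61 , 68,69 , 72]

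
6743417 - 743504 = 5999913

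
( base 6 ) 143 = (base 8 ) 77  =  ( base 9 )70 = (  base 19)36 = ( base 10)63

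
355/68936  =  355/68936 = 0.01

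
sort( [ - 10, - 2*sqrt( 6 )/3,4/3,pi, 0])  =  [- 10,  -  2*sqrt( 6)/3,  0,4/3,pi ] 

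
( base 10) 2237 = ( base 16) 8BD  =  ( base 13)1031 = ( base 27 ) 31n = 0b100010111101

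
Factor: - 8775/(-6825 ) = 9/7 = 3^2*7^ (-1 ) 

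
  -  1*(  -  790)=790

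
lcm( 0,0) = 0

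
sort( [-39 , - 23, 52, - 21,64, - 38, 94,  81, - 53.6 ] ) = [ - 53.6, - 39, - 38, - 23, - 21,  52, 64, 81, 94] 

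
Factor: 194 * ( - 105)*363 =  - 7394310 = -2^1 * 3^2*5^1*7^1*11^2*97^1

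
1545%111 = 102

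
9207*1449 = 13340943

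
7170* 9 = 64530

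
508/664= 127/166 = 0.77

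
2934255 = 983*2985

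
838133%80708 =31053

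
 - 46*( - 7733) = 355718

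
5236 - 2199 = 3037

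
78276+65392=143668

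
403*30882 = 12445446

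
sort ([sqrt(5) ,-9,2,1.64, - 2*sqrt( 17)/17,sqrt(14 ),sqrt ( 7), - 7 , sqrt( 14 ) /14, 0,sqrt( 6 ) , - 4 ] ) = [ - 9, -7, - 4,-2*sqrt(17) /17,0,sqrt(14) /14, 1.64, 2,sqrt( 5 ),sqrt(6 ),sqrt( 7),sqrt(14) ] 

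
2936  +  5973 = 8909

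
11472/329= 11472/329 = 34.87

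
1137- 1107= 30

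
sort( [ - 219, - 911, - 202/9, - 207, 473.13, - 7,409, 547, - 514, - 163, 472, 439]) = [  -  911,-514, - 219, - 207, - 163,-202/9, -7,409,439,472,473.13,547 ]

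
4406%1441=83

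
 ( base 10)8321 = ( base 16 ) 2081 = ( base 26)c81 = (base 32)841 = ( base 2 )10000010000001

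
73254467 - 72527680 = 726787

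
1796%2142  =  1796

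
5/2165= 1/433 = 0.00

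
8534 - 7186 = 1348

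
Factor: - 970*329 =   -  319130 = - 2^1*5^1*7^1*47^1 * 97^1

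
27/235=27/235=0.11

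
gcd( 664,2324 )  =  332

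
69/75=23/25 = 0.92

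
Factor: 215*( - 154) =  - 2^1*5^1*7^1*11^1*43^1 = -33110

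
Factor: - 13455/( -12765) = 3^1*13^1*37^( - 1)  =  39/37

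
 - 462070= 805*(-574)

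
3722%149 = 146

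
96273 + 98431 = 194704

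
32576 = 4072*8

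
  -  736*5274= -3881664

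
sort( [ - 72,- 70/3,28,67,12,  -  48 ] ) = [ - 72, - 48, - 70/3, 12,28, 67 ] 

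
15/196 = 15/196 = 0.08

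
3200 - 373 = 2827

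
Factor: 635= 5^1*127^1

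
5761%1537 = 1150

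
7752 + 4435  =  12187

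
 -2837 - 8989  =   - 11826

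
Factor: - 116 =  - 2^2*29^1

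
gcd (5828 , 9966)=2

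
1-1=0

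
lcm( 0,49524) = 0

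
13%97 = 13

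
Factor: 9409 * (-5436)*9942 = - 2^3* 3^3*97^2*151^1*1657^1 = -  508506695208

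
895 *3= 2685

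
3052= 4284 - 1232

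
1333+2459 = 3792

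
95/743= 95/743 =0.13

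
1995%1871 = 124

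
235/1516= 235/1516 = 0.16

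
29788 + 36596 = 66384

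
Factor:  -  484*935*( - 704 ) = 318588160= 2^8*5^1*11^4*17^1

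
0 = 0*766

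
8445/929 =9 + 84/929  =  9.09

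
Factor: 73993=61^1*1213^1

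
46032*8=368256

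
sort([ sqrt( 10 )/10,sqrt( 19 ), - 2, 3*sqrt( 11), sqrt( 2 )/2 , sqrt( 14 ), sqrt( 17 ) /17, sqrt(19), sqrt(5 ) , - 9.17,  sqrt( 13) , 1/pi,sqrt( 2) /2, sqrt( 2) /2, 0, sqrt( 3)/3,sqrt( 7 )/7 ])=[ - 9.17, - 2, 0, sqrt( 17 ) /17,  sqrt(10 )/10,1/pi, sqrt( 7 )/7,  sqrt(3 )/3, sqrt( 2)/2,sqrt(2)/2, sqrt( 2) /2, sqrt(5 ), sqrt( 13 ), sqrt ( 14), sqrt( 19), sqrt(19 ),  3 * sqrt( 11)]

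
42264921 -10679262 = 31585659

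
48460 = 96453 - 47993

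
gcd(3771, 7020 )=9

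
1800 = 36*50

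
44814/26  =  22407/13  =  1723.62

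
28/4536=1/162 = 0.01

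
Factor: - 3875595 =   -  3^1 * 5^1 *258373^1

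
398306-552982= -154676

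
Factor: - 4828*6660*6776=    - 217878756480 = - 2^7*3^2*5^1*7^1*11^2* 17^1*37^1*71^1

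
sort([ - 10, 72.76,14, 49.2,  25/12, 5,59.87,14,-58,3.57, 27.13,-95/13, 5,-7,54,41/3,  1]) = [ - 58, - 10, - 95/13,  -  7,1, 25/12,  3.57, 5, 5,  41/3, 14,14, 27.13, 49.2 , 54, 59.87, 72.76 ]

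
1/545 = 1/545 = 0.00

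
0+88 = 88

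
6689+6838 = 13527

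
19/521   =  19/521 = 0.04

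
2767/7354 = 2767/7354 = 0.38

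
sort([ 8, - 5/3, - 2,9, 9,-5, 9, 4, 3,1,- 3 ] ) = [-5, - 3,  -  2, - 5/3, 1,  3, 4, 8 , 9, 9,9]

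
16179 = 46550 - 30371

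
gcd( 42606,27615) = 789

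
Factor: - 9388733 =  - 1249^1*7517^1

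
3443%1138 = 29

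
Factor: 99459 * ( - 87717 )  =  - 3^3*7^1*43^1*257^1*4177^1= - 8724245103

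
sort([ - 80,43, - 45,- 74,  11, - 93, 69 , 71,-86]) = [ - 93,-86 , - 80, - 74, - 45, 11, 43,69, 71]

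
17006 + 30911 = 47917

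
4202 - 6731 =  -2529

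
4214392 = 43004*98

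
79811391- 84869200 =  - 5057809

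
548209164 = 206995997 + 341213167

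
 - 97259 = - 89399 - 7860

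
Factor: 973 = 7^1*139^1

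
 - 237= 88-325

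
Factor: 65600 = 2^6*5^2*41^1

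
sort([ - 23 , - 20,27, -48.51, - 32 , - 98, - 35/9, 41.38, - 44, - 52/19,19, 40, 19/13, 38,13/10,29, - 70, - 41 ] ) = [ - 98,-70, - 48.51, - 44, - 41,-32, - 23,  -  20,- 35/9, - 52/19 , 13/10, 19/13,19, 27,29,38, 40,41.38]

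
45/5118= 15/1706 = 0.01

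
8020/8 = 2005/2= 1002.50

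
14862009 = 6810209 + 8051800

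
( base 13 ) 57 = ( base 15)4c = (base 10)72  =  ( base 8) 110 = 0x48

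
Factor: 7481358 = 2^1*3^2*415631^1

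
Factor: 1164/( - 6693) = - 2^2*23^( - 1) = - 4/23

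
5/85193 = 5/85193 = 0.00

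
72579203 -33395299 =39183904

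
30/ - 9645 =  - 1 + 641/643 = - 0.00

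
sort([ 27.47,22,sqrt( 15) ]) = [ sqrt( 15 ), 22,27.47 ]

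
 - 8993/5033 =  - 2 + 1073/5033  =  - 1.79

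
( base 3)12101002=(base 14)15db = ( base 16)f4d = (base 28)4rp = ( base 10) 3917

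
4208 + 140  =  4348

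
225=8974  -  8749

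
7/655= 7/655 = 0.01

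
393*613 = 240909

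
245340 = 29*8460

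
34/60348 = 17/30174 = 0.00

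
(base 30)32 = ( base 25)3h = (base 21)48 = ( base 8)134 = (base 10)92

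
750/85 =150/17 = 8.82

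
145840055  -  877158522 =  - 731318467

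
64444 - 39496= 24948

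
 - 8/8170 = -4/4085= - 0.00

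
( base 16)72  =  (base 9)136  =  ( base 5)424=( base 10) 114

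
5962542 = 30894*193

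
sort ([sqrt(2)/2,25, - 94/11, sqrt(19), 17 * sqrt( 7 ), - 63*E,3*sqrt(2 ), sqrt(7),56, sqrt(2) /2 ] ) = [ - 63*E,  -  94/11, sqrt ( 2 ) /2, sqrt(2) /2, sqrt (7),  3*sqrt( 2) , sqrt(19 ), 25, 17*sqrt(7),56 ] 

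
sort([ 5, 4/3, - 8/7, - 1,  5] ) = [ - 8/7, - 1,4/3, 5,5]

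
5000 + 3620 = 8620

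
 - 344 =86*(-4 ) 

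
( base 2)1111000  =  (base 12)A0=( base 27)4c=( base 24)50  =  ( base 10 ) 120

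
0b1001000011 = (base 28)KJ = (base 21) 16c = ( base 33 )hi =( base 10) 579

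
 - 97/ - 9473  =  97/9473 = 0.01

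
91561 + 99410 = 190971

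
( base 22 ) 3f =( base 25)36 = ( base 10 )81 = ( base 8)121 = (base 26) 33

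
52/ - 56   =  -13/14 = - 0.93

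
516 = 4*129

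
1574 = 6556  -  4982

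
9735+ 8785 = 18520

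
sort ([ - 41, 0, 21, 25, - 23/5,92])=[ - 41,- 23/5,0, 21, 25,92 ] 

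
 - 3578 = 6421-9999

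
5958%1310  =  718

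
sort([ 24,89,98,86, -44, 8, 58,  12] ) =[ - 44,8, 12,24, 58,86,89,98] 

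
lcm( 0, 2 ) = 0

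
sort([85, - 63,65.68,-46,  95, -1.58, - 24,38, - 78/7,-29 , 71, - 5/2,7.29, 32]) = [ - 63, - 46, - 29, - 24, - 78/7, - 5/2, -1.58, 7.29, 32 , 38 , 65.68 , 71,85,95] 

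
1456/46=728/23  =  31.65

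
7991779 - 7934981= 56798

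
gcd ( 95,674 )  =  1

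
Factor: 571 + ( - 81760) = -81189 = - 3^3*31^1 * 97^1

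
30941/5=30941/5 = 6188.20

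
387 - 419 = - 32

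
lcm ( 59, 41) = 2419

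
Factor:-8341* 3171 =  - 3^1*7^1*19^1*151^1*439^1=-26449311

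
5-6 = -1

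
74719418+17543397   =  92262815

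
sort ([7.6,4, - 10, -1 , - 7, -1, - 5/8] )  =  [ - 10, - 7,-1,- 1, - 5/8, 4,7.6] 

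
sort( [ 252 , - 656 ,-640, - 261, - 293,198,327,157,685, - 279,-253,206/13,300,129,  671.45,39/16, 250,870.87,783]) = [ - 656, - 640,-293, - 279, - 261, - 253, 39/16,206/13,  129,  157,198, 250, 252,300,  327,671.45, 685, 783,  870.87 ]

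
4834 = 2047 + 2787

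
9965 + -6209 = 3756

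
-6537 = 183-6720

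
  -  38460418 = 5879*( - 6542 )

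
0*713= 0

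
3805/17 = 223+14/17 = 223.82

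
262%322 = 262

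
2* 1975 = 3950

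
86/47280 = 43/23640 = 0.00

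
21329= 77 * 277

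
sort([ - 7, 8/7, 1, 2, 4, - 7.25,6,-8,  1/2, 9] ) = [ - 8,- 7.25, - 7, 1/2, 1,  8/7, 2, 4,6, 9]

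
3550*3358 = 11920900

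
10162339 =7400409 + 2761930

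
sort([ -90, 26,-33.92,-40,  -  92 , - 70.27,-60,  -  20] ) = [ - 92 , - 90,-70.27,-60,  -  40, - 33.92, - 20, 26]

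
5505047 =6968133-1463086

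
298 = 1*298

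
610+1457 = 2067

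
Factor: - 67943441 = -17^1*251^1*15923^1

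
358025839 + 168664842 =526690681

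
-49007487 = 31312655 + -80320142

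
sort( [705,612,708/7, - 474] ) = [-474 , 708/7,612, 705 ] 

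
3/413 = 3/413  =  0.01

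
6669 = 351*19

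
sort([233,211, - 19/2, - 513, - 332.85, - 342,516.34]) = [ - 513, - 342, -332.85,-19/2,211, 233,516.34]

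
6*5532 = 33192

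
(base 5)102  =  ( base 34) r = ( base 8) 33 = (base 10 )27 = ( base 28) R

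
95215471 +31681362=126896833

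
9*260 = 2340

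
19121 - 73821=-54700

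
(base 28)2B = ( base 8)103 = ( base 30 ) 27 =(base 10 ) 67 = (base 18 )3D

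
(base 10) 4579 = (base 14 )1951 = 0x11e3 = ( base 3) 20021121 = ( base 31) 4nm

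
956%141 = 110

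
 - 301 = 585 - 886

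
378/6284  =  189/3142 = 0.06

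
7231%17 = 6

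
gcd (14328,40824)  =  72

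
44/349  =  44/349   =  0.13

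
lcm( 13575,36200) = 108600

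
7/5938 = 7/5938 = 0.00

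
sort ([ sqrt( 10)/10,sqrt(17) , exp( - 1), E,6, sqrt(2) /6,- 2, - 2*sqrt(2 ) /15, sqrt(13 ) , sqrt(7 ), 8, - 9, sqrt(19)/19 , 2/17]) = [ - 9,- 2, - 2 * sqrt(2 )/15,2/17,sqrt ( 19)/19,sqrt( 2 )/6, sqrt(10 ) /10 , exp( - 1), sqrt( 7), E,sqrt( 13 ),sqrt( 17),6,8 ]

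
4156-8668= - 4512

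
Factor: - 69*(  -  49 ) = 3381 = 3^1*7^2 *23^1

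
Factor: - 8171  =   - 8171^1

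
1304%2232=1304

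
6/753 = 2/251 = 0.01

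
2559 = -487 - -3046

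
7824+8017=15841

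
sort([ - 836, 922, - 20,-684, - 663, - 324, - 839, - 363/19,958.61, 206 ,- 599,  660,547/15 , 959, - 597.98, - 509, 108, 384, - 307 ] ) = [-839, - 836,- 684, - 663, - 599,  -  597.98, - 509, - 324, - 307, - 20, - 363/19, 547/15 , 108 , 206, 384,660,922,958.61, 959]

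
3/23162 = 3/23162 = 0.00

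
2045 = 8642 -6597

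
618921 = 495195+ 123726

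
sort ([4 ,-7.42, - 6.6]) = [ - 7.42 , - 6.6, 4] 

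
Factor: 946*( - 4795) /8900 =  - 453607/890 = - 2^( - 1)*5^( - 1 )*7^1*11^1*43^1*89^(  -  1)*137^1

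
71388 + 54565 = 125953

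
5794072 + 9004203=14798275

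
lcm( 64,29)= 1856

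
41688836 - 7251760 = 34437076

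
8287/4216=8287/4216  =  1.97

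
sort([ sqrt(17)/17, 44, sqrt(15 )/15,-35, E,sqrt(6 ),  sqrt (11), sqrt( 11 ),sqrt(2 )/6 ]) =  [-35, sqrt ( 2)/6,sqrt (17 )/17,sqrt(15)/15, sqrt( 6 ) , E, sqrt(11),sqrt(11 ), 44 ]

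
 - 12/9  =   - 2 + 2/3 = - 1.33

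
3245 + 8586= 11831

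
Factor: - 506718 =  - 2^1*3^2*28151^1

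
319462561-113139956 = 206322605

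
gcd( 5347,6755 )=1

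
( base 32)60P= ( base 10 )6169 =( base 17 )145f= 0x1819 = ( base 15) 1C64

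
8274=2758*3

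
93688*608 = 56962304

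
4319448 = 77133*56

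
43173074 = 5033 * 8578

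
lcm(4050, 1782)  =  44550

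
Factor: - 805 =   -  5^1*7^1*23^1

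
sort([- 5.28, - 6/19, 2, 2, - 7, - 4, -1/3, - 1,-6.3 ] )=[-7, - 6.3, - 5.28, - 4, - 1,-1/3, - 6/19 , 2,2]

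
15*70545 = 1058175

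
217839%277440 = 217839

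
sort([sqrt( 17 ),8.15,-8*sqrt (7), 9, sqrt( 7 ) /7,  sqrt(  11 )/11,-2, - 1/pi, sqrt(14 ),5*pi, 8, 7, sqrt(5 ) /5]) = [ - 8*sqrt (7), - 2, - 1/pi,  sqrt( 11) /11,sqrt ( 7 ) /7, sqrt( 5)/5,sqrt(14 ),sqrt(17 ), 7, 8, 8.15, 9, 5*pi]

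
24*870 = 20880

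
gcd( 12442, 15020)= 2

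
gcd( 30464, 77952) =896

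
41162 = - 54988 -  - 96150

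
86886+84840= 171726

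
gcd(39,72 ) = 3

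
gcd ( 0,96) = 96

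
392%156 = 80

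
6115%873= 4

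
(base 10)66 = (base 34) 1w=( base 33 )20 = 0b1000010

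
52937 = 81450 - 28513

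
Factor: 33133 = 17^1*1949^1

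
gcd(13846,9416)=2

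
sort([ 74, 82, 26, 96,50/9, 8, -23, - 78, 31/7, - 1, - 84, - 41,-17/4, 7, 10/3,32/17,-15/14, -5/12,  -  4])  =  [ - 84, -78,-41,-23,-17/4,-4, - 15/14, - 1, - 5/12, 32/17, 10/3, 31/7, 50/9, 7, 8, 26, 74, 82,  96 ]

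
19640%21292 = 19640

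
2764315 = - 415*( - 6661) 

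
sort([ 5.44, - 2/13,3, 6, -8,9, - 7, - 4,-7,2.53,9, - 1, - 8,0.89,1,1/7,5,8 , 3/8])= [ - 8, - 8, - 7,-7, - 4,  -  1, - 2/13, 1/7, 3/8, 0.89, 1,  2.53,3,5,5.44,6 , 8, 9,9] 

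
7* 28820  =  201740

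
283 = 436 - 153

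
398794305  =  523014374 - 124220069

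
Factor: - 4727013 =  -  3^1*41^1*38431^1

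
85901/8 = 85901/8  =  10737.62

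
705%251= 203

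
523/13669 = 523/13669  =  0.04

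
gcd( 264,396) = 132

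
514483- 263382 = 251101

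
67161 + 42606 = 109767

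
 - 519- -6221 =5702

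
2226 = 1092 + 1134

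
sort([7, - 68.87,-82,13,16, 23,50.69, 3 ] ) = [-82, - 68.87,3  ,  7, 13, 16, 23,50.69 ] 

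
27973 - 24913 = 3060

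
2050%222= 52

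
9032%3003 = 23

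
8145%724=181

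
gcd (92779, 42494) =1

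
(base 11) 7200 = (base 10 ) 9559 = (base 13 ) 4474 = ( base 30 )aij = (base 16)2557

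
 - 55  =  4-59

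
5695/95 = 59 + 18/19 = 59.95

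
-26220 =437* ( - 60)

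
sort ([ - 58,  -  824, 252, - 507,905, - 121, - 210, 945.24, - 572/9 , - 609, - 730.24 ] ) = [ - 824, - 730.24,-609,  -  507 , - 210,- 121, - 572/9, - 58,252, 905,945.24 ] 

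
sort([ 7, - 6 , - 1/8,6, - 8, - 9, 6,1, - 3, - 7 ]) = [-9, - 8 , - 7,  -  6,-3, - 1/8,1,6, 6,7]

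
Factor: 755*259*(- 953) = - 186354385 = -  5^1*7^1* 37^1*151^1*953^1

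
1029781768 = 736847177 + 292934591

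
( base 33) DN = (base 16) 1c4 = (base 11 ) 381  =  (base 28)g4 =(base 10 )452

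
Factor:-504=  -  2^3 * 3^2*7^1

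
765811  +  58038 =823849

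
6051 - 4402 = 1649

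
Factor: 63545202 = 2^1*3^3*7^1 * 168109^1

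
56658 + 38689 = 95347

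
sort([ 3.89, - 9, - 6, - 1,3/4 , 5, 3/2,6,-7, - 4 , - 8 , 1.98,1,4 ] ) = [  -  9, - 8, -7, - 6, - 4, - 1 , 3/4,1,3/2,1.98,3.89, 4,5,6]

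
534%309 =225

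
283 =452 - 169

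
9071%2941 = 248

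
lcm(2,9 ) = 18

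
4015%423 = 208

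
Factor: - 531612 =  - 2^2 * 3^2 *14767^1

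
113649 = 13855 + 99794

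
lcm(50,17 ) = 850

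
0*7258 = 0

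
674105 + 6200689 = 6874794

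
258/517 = 258/517 = 0.50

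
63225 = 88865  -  25640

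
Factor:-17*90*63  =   - 96390= -2^1*3^4*5^1 *7^1*17^1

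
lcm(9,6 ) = 18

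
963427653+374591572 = 1338019225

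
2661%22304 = 2661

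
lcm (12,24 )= 24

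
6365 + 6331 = 12696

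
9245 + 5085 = 14330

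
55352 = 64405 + -9053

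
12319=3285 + 9034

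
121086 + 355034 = 476120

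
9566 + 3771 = 13337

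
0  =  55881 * 0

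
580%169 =73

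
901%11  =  10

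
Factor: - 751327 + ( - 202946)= - 954273  =  - 3^1*31^2*331^1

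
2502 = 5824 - 3322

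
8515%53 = 35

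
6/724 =3/362=0.01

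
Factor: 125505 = 3^2 * 5^1*2789^1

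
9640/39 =9640/39= 247.18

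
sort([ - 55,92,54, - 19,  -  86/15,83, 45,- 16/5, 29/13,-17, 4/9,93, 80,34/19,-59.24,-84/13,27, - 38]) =[-59.24,  -  55,  -  38, - 19, - 17,-84/13, - 86/15,-16/5, 4/9, 34/19,29/13, 27,45,  54,80,83,92,  93]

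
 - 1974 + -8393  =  -10367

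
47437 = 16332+31105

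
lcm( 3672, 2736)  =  139536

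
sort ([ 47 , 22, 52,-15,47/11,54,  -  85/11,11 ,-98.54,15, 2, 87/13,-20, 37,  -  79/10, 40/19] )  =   [ - 98.54,-20, - 15, - 79/10, - 85/11,2,  40/19,47/11, 87/13, 11, 15, 22, 37, 47, 52 , 54] 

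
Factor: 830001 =3^1*23^2*523^1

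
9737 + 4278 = 14015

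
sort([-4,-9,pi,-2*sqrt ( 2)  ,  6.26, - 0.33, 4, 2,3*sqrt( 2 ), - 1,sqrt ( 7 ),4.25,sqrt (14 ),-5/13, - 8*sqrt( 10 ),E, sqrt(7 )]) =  [ - 8*sqrt(10) , - 9,-4,-2*sqrt(2), - 1,-5/13,  -  0.33, 2,  sqrt( 7 ), sqrt( 7),E,pi,sqrt(14 ),4,3 *sqrt( 2 ),4.25,6.26]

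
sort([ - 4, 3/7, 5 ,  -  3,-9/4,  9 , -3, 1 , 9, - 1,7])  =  [ - 4,  -  3, - 3, - 9/4, - 1,3/7,  1, 5,7, 9 , 9 ] 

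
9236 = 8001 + 1235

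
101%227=101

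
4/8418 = 2/4209 = 0.00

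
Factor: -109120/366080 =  - 2^( - 3 )*13^( - 1)*31^1= - 31/104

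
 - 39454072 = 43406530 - 82860602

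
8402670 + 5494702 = 13897372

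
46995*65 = 3054675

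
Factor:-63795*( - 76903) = 4906026885 =3^1*5^1 * 53^1*1451^1*4253^1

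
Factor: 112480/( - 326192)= -2^1*5^1*29^( - 1) = - 10/29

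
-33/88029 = -11/29343 = - 0.00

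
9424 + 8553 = 17977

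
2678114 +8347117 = 11025231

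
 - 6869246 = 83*( - 82762) 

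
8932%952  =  364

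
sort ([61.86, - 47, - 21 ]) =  [ - 47, - 21,  61.86] 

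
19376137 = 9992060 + 9384077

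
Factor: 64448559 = 3^2*7^1*383^1*2671^1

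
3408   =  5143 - 1735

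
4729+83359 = 88088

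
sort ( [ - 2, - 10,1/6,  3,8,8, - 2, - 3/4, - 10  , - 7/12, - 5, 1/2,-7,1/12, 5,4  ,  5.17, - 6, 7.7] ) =[ - 10, - 10, - 7, - 6 , - 5  ,  -  2, - 2,  -  3/4, - 7/12, 1/12,1/6,1/2,3,4,5,5.17,7.7,8,  8]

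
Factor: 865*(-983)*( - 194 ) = 164957230 = 2^1 * 5^1*97^1*173^1*983^1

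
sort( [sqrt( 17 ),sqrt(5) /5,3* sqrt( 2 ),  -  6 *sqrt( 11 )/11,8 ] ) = [ - 6*sqrt (11 ) /11,sqrt( 5)/5, sqrt(17 ), 3*sqrt(2),8]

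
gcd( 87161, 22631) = 1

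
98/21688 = 49/10844 = 0.00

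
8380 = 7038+1342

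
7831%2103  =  1522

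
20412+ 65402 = 85814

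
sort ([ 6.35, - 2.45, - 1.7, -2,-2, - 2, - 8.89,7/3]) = [  -  8.89, - 2.45,- 2,  -  2, - 2, - 1.7,  7/3,6.35 ] 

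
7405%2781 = 1843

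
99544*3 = 298632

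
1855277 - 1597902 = 257375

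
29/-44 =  - 1 + 15/44 =- 0.66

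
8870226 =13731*646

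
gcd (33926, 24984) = 2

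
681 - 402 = 279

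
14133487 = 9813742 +4319745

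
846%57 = 48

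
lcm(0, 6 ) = 0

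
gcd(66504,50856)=3912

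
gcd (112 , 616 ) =56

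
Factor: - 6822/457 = - 2^1*3^2*379^1*457^(-1)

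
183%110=73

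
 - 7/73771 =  - 1  +  73764/73771 = -  0.00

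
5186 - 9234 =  - 4048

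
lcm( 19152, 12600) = 478800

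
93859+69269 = 163128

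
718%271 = 176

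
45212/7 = 6458+6/7 = 6458.86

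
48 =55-7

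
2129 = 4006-1877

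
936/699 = 312/233 = 1.34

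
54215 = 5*10843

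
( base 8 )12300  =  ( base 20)d5c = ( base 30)5r2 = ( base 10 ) 5312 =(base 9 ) 7252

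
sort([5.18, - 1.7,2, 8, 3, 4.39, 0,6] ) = [ - 1.7, 0, 2,3,4.39,  5.18, 6  ,  8] 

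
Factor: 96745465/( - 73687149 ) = - 3^( - 2)*5^1*19^( - 1 )*73^( - 1)*131^1*5903^( - 1 )* 147703^1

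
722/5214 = 361/2607 = 0.14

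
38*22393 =850934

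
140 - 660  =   - 520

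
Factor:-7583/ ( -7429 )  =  17^( - 1)*19^(-1 )*23^( - 1)*7583^1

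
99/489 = 33/163  =  0.20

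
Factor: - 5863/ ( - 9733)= 11^1*13^1*41^1*9733^( - 1)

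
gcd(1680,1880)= 40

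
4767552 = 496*9612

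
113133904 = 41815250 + 71318654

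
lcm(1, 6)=6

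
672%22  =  12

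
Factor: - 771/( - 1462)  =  2^( - 1 )*3^1*17^ ( - 1) * 43^(-1 )*257^1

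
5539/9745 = 5539/9745= 0.57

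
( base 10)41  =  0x29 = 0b101001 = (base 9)45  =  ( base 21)1K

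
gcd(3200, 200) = 200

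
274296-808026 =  - 533730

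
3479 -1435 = 2044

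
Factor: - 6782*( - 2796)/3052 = 2^1*3^1* 7^( - 1 )*109^( - 1)*233^1*3391^1 = 4740618/763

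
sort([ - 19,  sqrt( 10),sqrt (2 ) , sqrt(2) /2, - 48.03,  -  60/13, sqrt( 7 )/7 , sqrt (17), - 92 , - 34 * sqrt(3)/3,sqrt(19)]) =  [-92,-48.03,- 34*sqrt(  3)/3,-19 , - 60/13,sqrt( 7 ) /7,sqrt( 2 )/2, sqrt( 2),sqrt(10 ),sqrt(17),sqrt(19 )] 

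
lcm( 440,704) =3520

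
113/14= 113/14 = 8.07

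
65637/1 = 65637 = 65637.00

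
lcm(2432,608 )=2432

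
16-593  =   - 577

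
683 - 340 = 343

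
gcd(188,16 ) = 4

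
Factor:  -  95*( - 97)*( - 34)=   -313310 = -  2^1*5^1*17^1*19^1 * 97^1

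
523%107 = 95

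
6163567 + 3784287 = 9947854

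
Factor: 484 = 2^2*11^2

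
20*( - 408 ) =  - 8160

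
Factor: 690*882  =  608580 = 2^2*3^3*5^1*7^2*23^1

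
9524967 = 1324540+8200427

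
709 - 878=-169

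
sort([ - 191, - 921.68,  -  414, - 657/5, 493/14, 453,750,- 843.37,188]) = [ - 921.68, -843.37,-414,- 191, - 657/5,493/14, 188, 453, 750]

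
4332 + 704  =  5036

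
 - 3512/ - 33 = 106 + 14/33 = 106.42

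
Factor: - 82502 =-2^1*7^1*71^1*83^1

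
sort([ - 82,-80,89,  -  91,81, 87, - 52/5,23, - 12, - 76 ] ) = [ - 91, - 82, - 80, - 76, - 12,-52/5, 23,81, 87,89]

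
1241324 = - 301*( - 4124 )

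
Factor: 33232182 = 2^1*3^1*2083^1*2659^1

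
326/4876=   163/2438=0.07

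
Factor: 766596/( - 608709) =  - 2^2*193^1*613^( - 1) = -772/613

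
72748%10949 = 7054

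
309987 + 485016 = 795003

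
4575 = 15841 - 11266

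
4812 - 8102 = - 3290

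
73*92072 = 6721256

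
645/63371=645/63371 = 0.01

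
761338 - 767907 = -6569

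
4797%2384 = 29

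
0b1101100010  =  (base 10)866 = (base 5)11431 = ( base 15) 3cb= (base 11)718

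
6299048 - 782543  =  5516505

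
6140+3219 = 9359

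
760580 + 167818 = 928398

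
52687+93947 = 146634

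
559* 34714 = 19405126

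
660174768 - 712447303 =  - 52272535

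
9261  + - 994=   8267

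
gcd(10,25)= 5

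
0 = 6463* 0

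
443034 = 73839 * 6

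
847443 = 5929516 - 5082073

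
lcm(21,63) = 63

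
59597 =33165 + 26432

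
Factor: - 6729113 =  - 43^1 * 156491^1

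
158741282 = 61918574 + 96822708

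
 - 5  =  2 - 7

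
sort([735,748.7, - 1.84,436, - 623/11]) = [ - 623/11,  -  1.84,436, 735, 748.7]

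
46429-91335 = - 44906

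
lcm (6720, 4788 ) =383040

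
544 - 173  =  371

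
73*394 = 28762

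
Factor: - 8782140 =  - 2^2*3^1*5^1*146369^1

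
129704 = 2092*62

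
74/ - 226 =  - 37/113 = - 0.33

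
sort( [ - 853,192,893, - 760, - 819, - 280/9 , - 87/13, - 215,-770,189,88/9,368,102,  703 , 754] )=[ - 853, - 819,  -  770, - 760, - 215, - 280/9, - 87/13,88/9, 102,189,  192,368,703, 754 , 893]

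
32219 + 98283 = 130502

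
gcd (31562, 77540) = 2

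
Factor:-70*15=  - 1050 = - 2^1 * 3^1 * 5^2*7^1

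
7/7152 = 7/7152 = 0.00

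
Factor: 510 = 2^1*3^1*5^1*17^1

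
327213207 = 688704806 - 361491599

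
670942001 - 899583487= - 228641486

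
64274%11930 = 4624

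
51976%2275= 1926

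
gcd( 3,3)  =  3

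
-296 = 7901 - 8197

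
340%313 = 27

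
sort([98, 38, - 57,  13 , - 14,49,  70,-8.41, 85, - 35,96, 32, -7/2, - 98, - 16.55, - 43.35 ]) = [ - 98, - 57, - 43.35,-35,- 16.55, - 14,-8.41, - 7/2 , 13,32,38,49, 70 , 85,96,98 ] 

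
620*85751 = 53165620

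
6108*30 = 183240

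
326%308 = 18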